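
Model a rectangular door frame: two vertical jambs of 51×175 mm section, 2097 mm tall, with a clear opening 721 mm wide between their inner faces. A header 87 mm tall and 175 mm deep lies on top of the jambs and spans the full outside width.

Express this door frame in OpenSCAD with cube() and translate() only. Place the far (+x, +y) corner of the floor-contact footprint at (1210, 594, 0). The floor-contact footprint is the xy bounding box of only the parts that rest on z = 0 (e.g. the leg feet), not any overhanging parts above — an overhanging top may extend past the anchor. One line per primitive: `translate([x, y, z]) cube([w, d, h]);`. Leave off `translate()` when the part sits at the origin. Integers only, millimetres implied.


translate([387, 419, 0]) cube([51, 175, 2097]);
translate([1159, 419, 0]) cube([51, 175, 2097]);
translate([387, 419, 2097]) cube([823, 175, 87]);


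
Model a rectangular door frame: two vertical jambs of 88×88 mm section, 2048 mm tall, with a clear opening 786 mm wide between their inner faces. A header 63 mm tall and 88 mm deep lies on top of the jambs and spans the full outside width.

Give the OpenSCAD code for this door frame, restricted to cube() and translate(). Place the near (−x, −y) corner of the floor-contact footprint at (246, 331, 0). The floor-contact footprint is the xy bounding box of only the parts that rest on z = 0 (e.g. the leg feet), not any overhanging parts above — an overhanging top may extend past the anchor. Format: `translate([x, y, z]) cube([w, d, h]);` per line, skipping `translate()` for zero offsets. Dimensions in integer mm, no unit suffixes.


translate([246, 331, 0]) cube([88, 88, 2048]);
translate([1120, 331, 0]) cube([88, 88, 2048]);
translate([246, 331, 2048]) cube([962, 88, 63]);


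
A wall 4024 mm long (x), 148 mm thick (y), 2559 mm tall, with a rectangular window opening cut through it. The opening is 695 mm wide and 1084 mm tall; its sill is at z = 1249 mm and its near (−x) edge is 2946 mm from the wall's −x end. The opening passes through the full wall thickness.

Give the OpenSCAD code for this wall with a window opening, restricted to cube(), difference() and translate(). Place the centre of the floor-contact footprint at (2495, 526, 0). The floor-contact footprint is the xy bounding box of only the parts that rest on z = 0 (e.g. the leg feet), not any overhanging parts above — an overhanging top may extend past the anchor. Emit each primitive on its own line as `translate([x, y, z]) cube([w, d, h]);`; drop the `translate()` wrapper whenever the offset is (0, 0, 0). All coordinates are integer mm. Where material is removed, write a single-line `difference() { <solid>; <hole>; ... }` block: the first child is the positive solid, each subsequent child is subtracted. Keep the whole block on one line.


difference() { translate([483, 452, 0]) cube([4024, 148, 2559]); translate([3429, 452, 1249]) cube([695, 148, 1084]); }


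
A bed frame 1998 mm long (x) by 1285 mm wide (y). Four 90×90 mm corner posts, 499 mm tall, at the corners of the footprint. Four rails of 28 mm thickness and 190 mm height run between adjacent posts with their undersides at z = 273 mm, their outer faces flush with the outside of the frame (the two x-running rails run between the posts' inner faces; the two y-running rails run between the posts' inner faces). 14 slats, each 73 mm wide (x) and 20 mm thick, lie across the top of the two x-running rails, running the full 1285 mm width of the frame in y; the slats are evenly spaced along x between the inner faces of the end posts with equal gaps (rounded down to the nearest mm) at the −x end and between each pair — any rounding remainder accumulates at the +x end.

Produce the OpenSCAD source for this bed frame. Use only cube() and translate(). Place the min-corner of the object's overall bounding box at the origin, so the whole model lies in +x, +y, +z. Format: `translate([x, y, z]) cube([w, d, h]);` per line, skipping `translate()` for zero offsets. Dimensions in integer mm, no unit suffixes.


// slat z = rail_z + rail_h = 273 + 190 = 463
// slat gap = ⌊(1818 − 14·73) / 15⌋ = 53
cube([90, 90, 499]);
translate([0, 1195, 0]) cube([90, 90, 499]);
translate([1908, 0, 0]) cube([90, 90, 499]);
translate([1908, 1195, 0]) cube([90, 90, 499]);
translate([90, 0, 273]) cube([1818, 28, 190]);
translate([90, 1257, 273]) cube([1818, 28, 190]);
translate([0, 90, 273]) cube([28, 1105, 190]);
translate([1970, 90, 273]) cube([28, 1105, 190]);
translate([143, 0, 463]) cube([73, 1285, 20]);
translate([269, 0, 463]) cube([73, 1285, 20]);
translate([395, 0, 463]) cube([73, 1285, 20]);
translate([521, 0, 463]) cube([73, 1285, 20]);
translate([647, 0, 463]) cube([73, 1285, 20]);
translate([773, 0, 463]) cube([73, 1285, 20]);
translate([899, 0, 463]) cube([73, 1285, 20]);
translate([1025, 0, 463]) cube([73, 1285, 20]);
translate([1151, 0, 463]) cube([73, 1285, 20]);
translate([1277, 0, 463]) cube([73, 1285, 20]);
translate([1403, 0, 463]) cube([73, 1285, 20]);
translate([1529, 0, 463]) cube([73, 1285, 20]);
translate([1655, 0, 463]) cube([73, 1285, 20]);
translate([1781, 0, 463]) cube([73, 1285, 20]);


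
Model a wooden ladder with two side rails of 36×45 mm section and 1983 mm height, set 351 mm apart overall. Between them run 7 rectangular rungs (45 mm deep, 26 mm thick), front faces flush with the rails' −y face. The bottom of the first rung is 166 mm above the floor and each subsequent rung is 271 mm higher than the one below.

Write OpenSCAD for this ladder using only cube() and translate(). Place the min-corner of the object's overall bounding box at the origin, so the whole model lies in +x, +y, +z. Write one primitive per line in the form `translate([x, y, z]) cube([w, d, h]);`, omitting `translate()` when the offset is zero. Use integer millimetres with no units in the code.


cube([36, 45, 1983]);
translate([315, 0, 0]) cube([36, 45, 1983]);
translate([36, 0, 166]) cube([279, 45, 26]);
translate([36, 0, 437]) cube([279, 45, 26]);
translate([36, 0, 708]) cube([279, 45, 26]);
translate([36, 0, 979]) cube([279, 45, 26]);
translate([36, 0, 1250]) cube([279, 45, 26]);
translate([36, 0, 1521]) cube([279, 45, 26]);
translate([36, 0, 1792]) cube([279, 45, 26]);


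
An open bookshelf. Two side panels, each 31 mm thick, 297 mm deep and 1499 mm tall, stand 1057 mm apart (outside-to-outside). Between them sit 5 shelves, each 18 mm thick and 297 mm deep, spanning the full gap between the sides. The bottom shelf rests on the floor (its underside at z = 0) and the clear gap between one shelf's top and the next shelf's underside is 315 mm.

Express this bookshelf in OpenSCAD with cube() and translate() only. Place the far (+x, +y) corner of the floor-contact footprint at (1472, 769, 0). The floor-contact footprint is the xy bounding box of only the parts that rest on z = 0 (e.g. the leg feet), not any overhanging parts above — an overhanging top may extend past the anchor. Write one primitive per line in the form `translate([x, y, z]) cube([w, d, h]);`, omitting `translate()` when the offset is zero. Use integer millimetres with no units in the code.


translate([415, 472, 0]) cube([31, 297, 1499]);
translate([1441, 472, 0]) cube([31, 297, 1499]);
translate([446, 472, 0]) cube([995, 297, 18]);
translate([446, 472, 333]) cube([995, 297, 18]);
translate([446, 472, 666]) cube([995, 297, 18]);
translate([446, 472, 999]) cube([995, 297, 18]);
translate([446, 472, 1332]) cube([995, 297, 18]);


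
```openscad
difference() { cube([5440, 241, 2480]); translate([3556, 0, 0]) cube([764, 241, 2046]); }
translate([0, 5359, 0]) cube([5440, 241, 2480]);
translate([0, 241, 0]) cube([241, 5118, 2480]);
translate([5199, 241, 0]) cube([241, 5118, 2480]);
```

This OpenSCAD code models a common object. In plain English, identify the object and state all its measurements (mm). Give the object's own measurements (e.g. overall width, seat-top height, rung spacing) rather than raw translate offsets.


A single room: four walls, each 2480 mm tall and 241 mm thick, enclosing an outside footprint 5440×5600 mm (x × y), no floor or roof. The front and back walls (−y and +y sides) run the full x-width; the side walls fit between their inner faces. A door opening 764 mm wide and 2046 mm tall is cut through the front wall from the floor up, its −x edge 3556 mm from the wall's −x end.


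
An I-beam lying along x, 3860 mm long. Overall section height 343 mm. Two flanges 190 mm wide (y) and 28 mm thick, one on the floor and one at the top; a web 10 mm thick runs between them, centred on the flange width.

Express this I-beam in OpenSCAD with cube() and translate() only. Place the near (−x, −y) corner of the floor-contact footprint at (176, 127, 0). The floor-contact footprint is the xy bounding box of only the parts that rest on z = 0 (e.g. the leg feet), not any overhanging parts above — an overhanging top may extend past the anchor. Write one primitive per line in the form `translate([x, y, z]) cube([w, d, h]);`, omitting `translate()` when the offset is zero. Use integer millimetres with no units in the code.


translate([176, 127, 0]) cube([3860, 190, 28]);
translate([176, 217, 28]) cube([3860, 10, 287]);
translate([176, 127, 315]) cube([3860, 190, 28]);


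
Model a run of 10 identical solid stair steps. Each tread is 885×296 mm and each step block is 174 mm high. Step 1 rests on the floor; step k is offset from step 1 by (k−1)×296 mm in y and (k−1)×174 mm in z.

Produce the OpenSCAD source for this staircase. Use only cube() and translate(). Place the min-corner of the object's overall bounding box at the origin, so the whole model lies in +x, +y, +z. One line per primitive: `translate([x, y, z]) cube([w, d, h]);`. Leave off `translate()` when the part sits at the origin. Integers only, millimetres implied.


cube([885, 296, 174]);
translate([0, 296, 174]) cube([885, 296, 174]);
translate([0, 592, 348]) cube([885, 296, 174]);
translate([0, 888, 522]) cube([885, 296, 174]);
translate([0, 1184, 696]) cube([885, 296, 174]);
translate([0, 1480, 870]) cube([885, 296, 174]);
translate([0, 1776, 1044]) cube([885, 296, 174]);
translate([0, 2072, 1218]) cube([885, 296, 174]);
translate([0, 2368, 1392]) cube([885, 296, 174]);
translate([0, 2664, 1566]) cube([885, 296, 174]);


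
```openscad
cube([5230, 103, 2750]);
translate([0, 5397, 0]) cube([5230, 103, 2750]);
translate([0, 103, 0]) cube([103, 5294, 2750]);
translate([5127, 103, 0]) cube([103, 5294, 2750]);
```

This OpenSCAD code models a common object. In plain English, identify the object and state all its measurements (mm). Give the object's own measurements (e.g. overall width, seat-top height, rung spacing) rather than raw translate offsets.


The wall frame of a small rectangular building: four walls, each 2750 mm tall and 103 mm thick, enclosing a footprint 5230 mm (x) by 5500 mm (y) outside-to-outside, with no floor or roof. The front and back walls (the −y and +y sides) span the full width; the two side walls fit between them.


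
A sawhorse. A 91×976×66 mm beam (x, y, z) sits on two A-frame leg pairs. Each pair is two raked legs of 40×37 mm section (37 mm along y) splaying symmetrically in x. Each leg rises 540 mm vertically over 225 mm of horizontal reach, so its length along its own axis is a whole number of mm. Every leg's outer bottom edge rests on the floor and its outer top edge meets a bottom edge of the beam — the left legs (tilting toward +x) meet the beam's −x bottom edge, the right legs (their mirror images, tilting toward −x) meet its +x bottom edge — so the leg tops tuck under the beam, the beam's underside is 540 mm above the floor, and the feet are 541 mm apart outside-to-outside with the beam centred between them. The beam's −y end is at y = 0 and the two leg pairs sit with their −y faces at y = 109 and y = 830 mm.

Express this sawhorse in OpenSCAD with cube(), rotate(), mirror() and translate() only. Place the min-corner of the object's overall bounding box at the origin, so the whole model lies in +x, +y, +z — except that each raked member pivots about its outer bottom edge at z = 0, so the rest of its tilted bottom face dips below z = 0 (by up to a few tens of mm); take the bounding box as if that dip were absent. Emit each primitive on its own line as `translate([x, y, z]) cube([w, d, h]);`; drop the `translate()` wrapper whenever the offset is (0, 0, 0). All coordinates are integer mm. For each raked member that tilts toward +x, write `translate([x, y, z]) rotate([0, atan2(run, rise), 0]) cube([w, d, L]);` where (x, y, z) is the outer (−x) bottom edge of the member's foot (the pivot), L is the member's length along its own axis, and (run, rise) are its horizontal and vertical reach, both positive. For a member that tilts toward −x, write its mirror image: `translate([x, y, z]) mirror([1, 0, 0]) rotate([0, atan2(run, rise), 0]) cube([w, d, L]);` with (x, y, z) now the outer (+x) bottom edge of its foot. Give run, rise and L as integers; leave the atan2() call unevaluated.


translate([225, 0, 540]) cube([91, 976, 66]);
translate([0, 109, 0]) rotate([0, atan2(225, 540), 0]) cube([40, 37, 585]);
translate([541, 109, 0]) mirror([1, 0, 0]) rotate([0, atan2(225, 540), 0]) cube([40, 37, 585]);
translate([0, 830, 0]) rotate([0, atan2(225, 540), 0]) cube([40, 37, 585]);
translate([541, 830, 0]) mirror([1, 0, 0]) rotate([0, atan2(225, 540), 0]) cube([40, 37, 585]);


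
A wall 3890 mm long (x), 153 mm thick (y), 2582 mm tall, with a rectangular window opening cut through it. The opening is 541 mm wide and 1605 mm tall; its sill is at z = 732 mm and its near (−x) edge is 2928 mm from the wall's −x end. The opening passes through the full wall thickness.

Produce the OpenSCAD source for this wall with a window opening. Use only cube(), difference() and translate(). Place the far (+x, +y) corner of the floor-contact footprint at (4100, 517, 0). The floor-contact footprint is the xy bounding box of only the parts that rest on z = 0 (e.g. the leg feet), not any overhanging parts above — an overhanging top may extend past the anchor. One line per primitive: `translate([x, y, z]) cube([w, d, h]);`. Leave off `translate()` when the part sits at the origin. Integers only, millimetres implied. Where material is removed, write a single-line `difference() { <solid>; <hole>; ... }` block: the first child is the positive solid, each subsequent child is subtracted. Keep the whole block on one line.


difference() { translate([210, 364, 0]) cube([3890, 153, 2582]); translate([3138, 364, 732]) cube([541, 153, 1605]); }


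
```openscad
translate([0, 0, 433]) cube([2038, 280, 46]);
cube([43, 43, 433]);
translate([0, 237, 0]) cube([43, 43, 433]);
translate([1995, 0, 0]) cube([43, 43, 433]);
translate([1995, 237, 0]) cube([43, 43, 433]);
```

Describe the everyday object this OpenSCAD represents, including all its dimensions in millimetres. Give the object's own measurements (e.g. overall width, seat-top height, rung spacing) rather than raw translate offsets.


A bench: a 2038×280 mm seat slab, 46 mm thick, top at z = 479 mm, on four 43×43 mm square legs flush with the seat corners and standing on z = 0.


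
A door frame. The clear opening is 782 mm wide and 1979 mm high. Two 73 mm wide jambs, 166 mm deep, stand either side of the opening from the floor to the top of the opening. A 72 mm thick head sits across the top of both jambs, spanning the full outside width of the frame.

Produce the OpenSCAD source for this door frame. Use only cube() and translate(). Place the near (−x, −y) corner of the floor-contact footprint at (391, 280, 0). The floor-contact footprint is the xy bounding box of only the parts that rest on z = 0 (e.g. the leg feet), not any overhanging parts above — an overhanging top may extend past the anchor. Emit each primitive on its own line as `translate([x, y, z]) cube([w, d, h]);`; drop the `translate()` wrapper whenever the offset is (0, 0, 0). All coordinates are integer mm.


translate([391, 280, 0]) cube([73, 166, 1979]);
translate([1246, 280, 0]) cube([73, 166, 1979]);
translate([391, 280, 1979]) cube([928, 166, 72]);


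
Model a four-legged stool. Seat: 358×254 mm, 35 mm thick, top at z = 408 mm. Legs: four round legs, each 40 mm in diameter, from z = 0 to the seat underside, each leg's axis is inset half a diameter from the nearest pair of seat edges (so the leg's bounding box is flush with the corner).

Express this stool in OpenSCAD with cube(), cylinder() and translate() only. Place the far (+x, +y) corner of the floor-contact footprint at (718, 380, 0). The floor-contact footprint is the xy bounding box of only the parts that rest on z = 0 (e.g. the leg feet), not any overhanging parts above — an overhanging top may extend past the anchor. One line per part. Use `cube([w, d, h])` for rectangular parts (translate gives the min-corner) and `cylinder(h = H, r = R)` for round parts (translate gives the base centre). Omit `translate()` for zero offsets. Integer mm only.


translate([360, 126, 373]) cube([358, 254, 35]);
translate([380, 146, 0]) cylinder(h = 373, r = 20);
translate([698, 146, 0]) cylinder(h = 373, r = 20);
translate([380, 360, 0]) cylinder(h = 373, r = 20);
translate([698, 360, 0]) cylinder(h = 373, r = 20);


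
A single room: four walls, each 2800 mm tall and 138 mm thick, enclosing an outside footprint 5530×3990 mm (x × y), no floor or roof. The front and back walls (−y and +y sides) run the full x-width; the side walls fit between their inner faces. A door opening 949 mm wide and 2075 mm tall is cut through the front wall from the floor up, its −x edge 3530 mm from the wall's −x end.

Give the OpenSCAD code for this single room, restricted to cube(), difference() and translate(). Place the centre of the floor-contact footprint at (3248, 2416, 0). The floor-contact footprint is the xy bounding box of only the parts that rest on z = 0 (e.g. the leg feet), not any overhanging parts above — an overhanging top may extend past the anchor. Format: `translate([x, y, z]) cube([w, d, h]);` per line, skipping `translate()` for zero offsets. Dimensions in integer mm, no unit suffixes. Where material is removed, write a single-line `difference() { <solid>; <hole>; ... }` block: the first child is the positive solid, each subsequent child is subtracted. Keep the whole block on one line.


difference() { translate([483, 421, 0]) cube([5530, 138, 2800]); translate([4013, 421, 0]) cube([949, 138, 2075]); }
translate([483, 4273, 0]) cube([5530, 138, 2800]);
translate([483, 559, 0]) cube([138, 3714, 2800]);
translate([5875, 559, 0]) cube([138, 3714, 2800]);


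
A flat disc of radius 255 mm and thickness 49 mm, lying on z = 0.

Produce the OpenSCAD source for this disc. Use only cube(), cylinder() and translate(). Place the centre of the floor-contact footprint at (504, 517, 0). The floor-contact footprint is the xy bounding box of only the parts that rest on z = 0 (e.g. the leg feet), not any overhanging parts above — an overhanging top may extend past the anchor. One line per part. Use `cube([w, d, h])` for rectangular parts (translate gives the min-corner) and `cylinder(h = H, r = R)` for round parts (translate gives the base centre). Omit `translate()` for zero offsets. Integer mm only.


translate([504, 517, 0]) cylinder(h = 49, r = 255);


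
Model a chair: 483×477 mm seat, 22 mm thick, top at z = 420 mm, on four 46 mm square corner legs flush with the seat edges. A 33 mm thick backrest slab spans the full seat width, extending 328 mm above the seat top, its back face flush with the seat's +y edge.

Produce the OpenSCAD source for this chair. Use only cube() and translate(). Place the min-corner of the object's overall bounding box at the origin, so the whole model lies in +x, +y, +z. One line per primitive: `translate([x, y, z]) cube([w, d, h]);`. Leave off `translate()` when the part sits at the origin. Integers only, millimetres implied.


translate([0, 0, 398]) cube([483, 477, 22]);
cube([46, 46, 398]);
translate([437, 0, 0]) cube([46, 46, 398]);
translate([0, 431, 0]) cube([46, 46, 398]);
translate([437, 431, 0]) cube([46, 46, 398]);
translate([0, 444, 420]) cube([483, 33, 328]);


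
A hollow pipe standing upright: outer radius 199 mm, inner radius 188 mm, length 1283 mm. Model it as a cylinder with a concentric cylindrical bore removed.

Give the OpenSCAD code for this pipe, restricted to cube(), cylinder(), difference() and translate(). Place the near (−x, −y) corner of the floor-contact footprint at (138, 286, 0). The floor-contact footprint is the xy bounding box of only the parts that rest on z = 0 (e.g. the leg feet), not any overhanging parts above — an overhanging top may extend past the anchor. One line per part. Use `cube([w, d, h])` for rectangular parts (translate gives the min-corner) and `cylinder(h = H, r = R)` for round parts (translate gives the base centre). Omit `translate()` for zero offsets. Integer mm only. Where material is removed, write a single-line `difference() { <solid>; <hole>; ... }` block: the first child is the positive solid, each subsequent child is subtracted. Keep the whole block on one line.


difference() { translate([337, 485, 0]) cylinder(h = 1283, r = 199); translate([337, 485, 0]) cylinder(h = 1283, r = 188); }


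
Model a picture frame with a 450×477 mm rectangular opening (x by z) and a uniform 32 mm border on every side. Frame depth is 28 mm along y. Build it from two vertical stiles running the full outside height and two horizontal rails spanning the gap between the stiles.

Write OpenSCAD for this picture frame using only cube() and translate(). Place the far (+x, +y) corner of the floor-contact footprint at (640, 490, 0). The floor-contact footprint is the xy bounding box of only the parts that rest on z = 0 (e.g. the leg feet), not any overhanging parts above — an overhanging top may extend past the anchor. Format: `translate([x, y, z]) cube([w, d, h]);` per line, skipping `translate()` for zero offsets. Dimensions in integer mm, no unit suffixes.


translate([126, 462, 0]) cube([32, 28, 541]);
translate([608, 462, 0]) cube([32, 28, 541]);
translate([158, 462, 0]) cube([450, 28, 32]);
translate([158, 462, 509]) cube([450, 28, 32]);


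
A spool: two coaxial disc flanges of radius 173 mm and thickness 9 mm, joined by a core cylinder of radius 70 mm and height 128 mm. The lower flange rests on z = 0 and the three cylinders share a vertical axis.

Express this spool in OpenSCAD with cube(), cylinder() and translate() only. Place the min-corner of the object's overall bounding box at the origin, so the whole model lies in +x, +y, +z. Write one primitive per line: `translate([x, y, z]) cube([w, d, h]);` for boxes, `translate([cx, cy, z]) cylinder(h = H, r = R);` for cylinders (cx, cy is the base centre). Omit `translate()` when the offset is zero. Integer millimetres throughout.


translate([173, 173, 0]) cylinder(h = 9, r = 173);
translate([173, 173, 9]) cylinder(h = 128, r = 70);
translate([173, 173, 137]) cylinder(h = 9, r = 173);


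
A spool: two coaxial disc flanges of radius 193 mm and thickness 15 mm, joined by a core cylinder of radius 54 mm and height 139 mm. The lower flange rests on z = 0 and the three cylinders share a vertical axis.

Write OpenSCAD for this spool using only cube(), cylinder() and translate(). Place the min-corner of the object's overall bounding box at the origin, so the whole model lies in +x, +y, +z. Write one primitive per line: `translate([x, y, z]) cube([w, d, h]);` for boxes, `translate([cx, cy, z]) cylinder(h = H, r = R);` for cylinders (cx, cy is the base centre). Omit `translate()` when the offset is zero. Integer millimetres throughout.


translate([193, 193, 0]) cylinder(h = 15, r = 193);
translate([193, 193, 15]) cylinder(h = 139, r = 54);
translate([193, 193, 154]) cylinder(h = 15, r = 193);


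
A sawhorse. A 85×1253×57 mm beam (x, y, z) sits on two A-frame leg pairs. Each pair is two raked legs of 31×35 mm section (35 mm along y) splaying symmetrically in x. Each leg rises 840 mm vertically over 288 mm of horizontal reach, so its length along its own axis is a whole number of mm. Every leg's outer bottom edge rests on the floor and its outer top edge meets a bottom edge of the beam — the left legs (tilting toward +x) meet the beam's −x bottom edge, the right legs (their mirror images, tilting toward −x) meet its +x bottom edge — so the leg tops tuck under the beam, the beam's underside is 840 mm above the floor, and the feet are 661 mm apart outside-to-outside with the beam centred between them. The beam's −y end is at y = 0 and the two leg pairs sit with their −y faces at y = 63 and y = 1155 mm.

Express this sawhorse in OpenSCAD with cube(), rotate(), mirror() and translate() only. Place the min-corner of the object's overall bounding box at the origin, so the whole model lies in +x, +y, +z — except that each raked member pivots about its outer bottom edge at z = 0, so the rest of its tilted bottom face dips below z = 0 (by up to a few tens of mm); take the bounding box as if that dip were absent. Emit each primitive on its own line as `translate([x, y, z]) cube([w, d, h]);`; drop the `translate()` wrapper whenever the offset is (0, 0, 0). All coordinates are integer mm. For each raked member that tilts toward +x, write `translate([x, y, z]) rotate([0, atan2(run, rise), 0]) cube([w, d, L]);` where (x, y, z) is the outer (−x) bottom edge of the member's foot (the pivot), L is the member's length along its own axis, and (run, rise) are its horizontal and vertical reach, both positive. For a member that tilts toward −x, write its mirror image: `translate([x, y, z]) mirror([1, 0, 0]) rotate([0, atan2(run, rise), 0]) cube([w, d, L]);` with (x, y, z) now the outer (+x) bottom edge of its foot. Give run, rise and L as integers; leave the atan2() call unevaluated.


translate([288, 0, 840]) cube([85, 1253, 57]);
translate([0, 63, 0]) rotate([0, atan2(288, 840), 0]) cube([31, 35, 888]);
translate([661, 63, 0]) mirror([1, 0, 0]) rotate([0, atan2(288, 840), 0]) cube([31, 35, 888]);
translate([0, 1155, 0]) rotate([0, atan2(288, 840), 0]) cube([31, 35, 888]);
translate([661, 1155, 0]) mirror([1, 0, 0]) rotate([0, atan2(288, 840), 0]) cube([31, 35, 888]);


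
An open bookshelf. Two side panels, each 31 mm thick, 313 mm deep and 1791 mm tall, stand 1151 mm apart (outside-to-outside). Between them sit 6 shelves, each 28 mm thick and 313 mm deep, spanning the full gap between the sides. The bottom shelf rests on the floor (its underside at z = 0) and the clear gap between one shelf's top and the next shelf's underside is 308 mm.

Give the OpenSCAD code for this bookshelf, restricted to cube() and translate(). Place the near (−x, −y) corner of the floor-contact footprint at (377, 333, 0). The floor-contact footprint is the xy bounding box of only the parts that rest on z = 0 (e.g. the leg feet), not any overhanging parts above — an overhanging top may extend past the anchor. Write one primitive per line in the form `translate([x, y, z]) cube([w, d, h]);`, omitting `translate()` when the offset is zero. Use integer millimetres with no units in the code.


translate([377, 333, 0]) cube([31, 313, 1791]);
translate([1497, 333, 0]) cube([31, 313, 1791]);
translate([408, 333, 0]) cube([1089, 313, 28]);
translate([408, 333, 336]) cube([1089, 313, 28]);
translate([408, 333, 672]) cube([1089, 313, 28]);
translate([408, 333, 1008]) cube([1089, 313, 28]);
translate([408, 333, 1344]) cube([1089, 313, 28]);
translate([408, 333, 1680]) cube([1089, 313, 28]);


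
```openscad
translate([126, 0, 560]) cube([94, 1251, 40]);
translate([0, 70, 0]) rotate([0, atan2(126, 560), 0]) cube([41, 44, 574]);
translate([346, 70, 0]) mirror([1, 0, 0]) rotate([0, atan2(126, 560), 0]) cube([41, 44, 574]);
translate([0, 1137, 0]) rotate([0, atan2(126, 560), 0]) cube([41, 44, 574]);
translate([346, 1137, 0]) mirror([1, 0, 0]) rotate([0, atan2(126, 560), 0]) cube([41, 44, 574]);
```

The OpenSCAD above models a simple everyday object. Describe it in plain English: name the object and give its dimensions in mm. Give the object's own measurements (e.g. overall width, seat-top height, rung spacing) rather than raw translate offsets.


A sawhorse. A 94×1251×40 mm beam (x, y, z) sits on two A-frame leg pairs. Each pair is two raked legs of 41×44 mm section (44 mm along y) splaying symmetrically in x. Each leg rises 560 mm vertically over 126 mm of horizontal reach and is 574 mm long along its own axis. Every leg's outer bottom edge rests on the floor and its outer top edge meets a bottom edge of the beam — the left legs (tilting toward +x) meet the beam's −x bottom edge, the right legs (their mirror images, tilting toward −x) meet its +x bottom edge — so the leg tops tuck under the beam, the beam's underside is 560 mm above the floor, and the feet are 346 mm apart outside-to-outside with the beam centred between them. The two leg pairs are set in 70 mm from either end of the beam.


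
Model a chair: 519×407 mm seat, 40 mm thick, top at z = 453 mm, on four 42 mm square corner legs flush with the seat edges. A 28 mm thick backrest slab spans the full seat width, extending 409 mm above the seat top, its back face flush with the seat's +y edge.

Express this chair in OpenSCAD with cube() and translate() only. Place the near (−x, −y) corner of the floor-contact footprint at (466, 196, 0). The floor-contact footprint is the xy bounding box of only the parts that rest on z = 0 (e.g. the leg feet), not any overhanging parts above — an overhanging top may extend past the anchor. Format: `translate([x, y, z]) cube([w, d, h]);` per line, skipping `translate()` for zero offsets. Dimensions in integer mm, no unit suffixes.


translate([466, 196, 413]) cube([519, 407, 40]);
translate([466, 196, 0]) cube([42, 42, 413]);
translate([943, 196, 0]) cube([42, 42, 413]);
translate([466, 561, 0]) cube([42, 42, 413]);
translate([943, 561, 0]) cube([42, 42, 413]);
translate([466, 575, 453]) cube([519, 28, 409]);


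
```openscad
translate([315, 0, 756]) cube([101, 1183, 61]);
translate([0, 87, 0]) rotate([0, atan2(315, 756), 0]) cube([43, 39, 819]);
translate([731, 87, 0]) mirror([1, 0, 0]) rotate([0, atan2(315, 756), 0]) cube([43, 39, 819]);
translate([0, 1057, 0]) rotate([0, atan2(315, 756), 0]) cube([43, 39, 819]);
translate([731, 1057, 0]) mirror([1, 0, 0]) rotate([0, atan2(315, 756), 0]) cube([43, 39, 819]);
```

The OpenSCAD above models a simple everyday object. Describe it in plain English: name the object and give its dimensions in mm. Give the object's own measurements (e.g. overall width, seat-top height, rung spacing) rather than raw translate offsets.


A sawhorse. A 101×1183×61 mm beam (x, y, z) sits on two A-frame leg pairs. Each pair is two raked legs of 43×39 mm section (39 mm along y) splaying symmetrically in x. Each leg rises 756 mm vertically over 315 mm of horizontal reach and is 819 mm long along its own axis. Every leg's outer bottom edge rests on the floor and its outer top edge meets a bottom edge of the beam — the left legs (tilting toward +x) meet the beam's −x bottom edge, the right legs (their mirror images, tilting toward −x) meet its +x bottom edge — so the leg tops tuck under the beam, the beam's underside is 756 mm above the floor, and the feet are 731 mm apart outside-to-outside with the beam centred between them. The two leg pairs are set in 87 mm from either end of the beam.


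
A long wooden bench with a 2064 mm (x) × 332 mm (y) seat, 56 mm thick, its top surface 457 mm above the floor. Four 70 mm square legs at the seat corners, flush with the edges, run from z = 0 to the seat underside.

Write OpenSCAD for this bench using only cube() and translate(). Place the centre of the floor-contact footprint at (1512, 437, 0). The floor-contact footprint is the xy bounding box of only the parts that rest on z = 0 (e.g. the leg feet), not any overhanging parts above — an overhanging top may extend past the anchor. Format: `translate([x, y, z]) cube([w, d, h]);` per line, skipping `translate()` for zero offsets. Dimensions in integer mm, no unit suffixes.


translate([480, 271, 401]) cube([2064, 332, 56]);
translate([480, 271, 0]) cube([70, 70, 401]);
translate([480, 533, 0]) cube([70, 70, 401]);
translate([2474, 271, 0]) cube([70, 70, 401]);
translate([2474, 533, 0]) cube([70, 70, 401]);


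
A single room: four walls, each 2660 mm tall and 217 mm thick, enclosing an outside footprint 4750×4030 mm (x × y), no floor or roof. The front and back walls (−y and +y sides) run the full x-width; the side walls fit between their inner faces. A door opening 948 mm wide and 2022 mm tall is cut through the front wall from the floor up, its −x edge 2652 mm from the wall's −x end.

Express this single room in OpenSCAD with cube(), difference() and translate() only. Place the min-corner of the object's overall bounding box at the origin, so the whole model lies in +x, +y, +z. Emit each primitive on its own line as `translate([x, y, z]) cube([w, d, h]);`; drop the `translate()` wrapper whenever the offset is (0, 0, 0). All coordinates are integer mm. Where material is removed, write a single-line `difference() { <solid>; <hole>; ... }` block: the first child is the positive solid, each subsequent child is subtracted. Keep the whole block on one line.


difference() { cube([4750, 217, 2660]); translate([2652, 0, 0]) cube([948, 217, 2022]); }
translate([0, 3813, 0]) cube([4750, 217, 2660]);
translate([0, 217, 0]) cube([217, 3596, 2660]);
translate([4533, 217, 0]) cube([217, 3596, 2660]);


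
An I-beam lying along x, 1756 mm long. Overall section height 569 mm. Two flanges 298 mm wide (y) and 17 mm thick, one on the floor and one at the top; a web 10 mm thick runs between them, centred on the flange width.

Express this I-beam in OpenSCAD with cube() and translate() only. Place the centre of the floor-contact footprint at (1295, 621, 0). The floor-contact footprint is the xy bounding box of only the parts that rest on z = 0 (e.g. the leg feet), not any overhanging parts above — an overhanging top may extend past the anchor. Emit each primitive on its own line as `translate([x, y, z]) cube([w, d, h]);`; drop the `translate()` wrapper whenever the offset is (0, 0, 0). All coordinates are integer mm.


translate([417, 472, 0]) cube([1756, 298, 17]);
translate([417, 616, 17]) cube([1756, 10, 535]);
translate([417, 472, 552]) cube([1756, 298, 17]);


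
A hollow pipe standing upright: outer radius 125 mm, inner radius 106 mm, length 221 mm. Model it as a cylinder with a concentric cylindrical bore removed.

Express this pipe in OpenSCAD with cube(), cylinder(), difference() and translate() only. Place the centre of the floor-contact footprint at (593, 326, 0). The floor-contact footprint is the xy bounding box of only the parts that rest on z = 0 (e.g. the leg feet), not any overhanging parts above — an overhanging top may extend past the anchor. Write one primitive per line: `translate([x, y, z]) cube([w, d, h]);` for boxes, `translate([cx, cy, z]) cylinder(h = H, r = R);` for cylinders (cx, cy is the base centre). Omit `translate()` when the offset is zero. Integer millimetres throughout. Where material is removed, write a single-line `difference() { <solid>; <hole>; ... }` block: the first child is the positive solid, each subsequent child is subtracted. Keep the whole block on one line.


difference() { translate([593, 326, 0]) cylinder(h = 221, r = 125); translate([593, 326, 0]) cylinder(h = 221, r = 106); }


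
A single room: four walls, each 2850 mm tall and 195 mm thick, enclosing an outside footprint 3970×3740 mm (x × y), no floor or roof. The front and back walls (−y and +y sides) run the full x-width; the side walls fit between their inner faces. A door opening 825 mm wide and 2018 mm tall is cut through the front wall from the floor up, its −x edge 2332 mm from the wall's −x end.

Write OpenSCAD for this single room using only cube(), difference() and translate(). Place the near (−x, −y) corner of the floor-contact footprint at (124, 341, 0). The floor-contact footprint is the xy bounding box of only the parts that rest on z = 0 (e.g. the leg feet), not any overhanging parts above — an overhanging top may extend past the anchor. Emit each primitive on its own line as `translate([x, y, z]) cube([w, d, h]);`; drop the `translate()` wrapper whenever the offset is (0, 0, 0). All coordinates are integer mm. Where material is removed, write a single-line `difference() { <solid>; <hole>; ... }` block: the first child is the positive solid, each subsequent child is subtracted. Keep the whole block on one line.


difference() { translate([124, 341, 0]) cube([3970, 195, 2850]); translate([2456, 341, 0]) cube([825, 195, 2018]); }
translate([124, 3886, 0]) cube([3970, 195, 2850]);
translate([124, 536, 0]) cube([195, 3350, 2850]);
translate([3899, 536, 0]) cube([195, 3350, 2850]);


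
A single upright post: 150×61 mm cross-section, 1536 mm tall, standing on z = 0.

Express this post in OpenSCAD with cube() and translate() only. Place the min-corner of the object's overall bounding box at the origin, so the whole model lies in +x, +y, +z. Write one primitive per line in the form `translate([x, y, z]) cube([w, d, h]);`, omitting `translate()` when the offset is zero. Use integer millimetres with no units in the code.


cube([150, 61, 1536]);


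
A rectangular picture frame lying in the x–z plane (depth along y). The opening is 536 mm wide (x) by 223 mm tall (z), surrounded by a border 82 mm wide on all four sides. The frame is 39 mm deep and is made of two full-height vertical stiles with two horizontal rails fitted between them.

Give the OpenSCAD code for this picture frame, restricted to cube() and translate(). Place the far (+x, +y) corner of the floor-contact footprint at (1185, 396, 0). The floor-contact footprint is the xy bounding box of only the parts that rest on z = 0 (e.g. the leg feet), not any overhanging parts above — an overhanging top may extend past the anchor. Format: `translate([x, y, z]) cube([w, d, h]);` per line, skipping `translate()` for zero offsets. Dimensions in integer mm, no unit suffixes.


translate([485, 357, 0]) cube([82, 39, 387]);
translate([1103, 357, 0]) cube([82, 39, 387]);
translate([567, 357, 0]) cube([536, 39, 82]);
translate([567, 357, 305]) cube([536, 39, 82]);


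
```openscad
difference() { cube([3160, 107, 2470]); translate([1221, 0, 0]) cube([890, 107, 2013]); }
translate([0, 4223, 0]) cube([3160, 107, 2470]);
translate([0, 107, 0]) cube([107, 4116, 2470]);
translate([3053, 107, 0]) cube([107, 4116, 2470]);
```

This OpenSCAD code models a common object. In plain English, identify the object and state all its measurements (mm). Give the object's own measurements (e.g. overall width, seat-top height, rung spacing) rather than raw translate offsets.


A single room: four walls, each 2470 mm tall and 107 mm thick, enclosing an outside footprint 3160×4330 mm (x × y), no floor or roof. The front and back walls (−y and +y sides) run the full x-width; the side walls fit between their inner faces. A door opening 890 mm wide and 2013 mm tall is cut through the front wall from the floor up, its −x edge 1221 mm from the wall's −x end.


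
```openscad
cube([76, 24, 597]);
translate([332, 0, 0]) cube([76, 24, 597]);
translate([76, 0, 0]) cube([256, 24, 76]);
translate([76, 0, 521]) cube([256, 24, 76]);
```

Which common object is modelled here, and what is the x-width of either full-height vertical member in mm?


A picture frame. The border width is 76 mm.

Four thin pieces enclosing a rectangular opening — a picture frame. The two full-height stiles are 597 mm tall; the top rail sits at z = 521 and is 76 mm tall, so the border above the opening is 597 − 521 = 76 mm, matching the stile x-width.


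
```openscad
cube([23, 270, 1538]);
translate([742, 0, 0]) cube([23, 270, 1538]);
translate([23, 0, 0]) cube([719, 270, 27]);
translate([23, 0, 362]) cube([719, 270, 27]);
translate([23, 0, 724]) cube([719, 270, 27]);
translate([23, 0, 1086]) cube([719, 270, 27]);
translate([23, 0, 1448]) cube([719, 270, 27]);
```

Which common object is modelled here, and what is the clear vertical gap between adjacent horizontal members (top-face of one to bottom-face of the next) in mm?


A bookshelf. The clear shelf gap is 335 mm.

Two tall side panels with 5 horizontal boards between them — a bookshelf. The first two shelf undersides are at z = 0 and z = 362; with shelf thickness 27, the clear gap is 362 − 0 − 27 = 335 mm.
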